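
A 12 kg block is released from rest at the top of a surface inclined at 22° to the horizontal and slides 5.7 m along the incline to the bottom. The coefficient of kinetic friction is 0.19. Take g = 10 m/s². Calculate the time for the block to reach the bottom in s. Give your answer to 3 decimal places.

The weight component along the incline is mg sin 22° = 44.953 N and the normal force is N = mg cos 22° = 111.262 N.
Friction up the slope is f = μN = 0.19 × 111.262 = 21.140 N, so the net downslope force is 44.953 − 21.140 = 23.813 N and a = 23.813 / 12 = 1.9844 m/s².
Starting from rest, L = ½at², so t = √(2L/a) = √(2 × 5.7 / 1.9844) = 2.3968 s.

2.397 s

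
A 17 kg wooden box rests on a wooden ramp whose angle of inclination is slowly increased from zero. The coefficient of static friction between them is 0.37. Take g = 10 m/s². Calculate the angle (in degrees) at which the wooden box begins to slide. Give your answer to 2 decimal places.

20.30°

At the threshold of sliding, static friction is at its maximum μ_s N and exactly balances the weight component along the incline: mg sin θ = μ_s mg cos θ.
Hence tan θ = μ_s = 0.37, so θ = arctan(0.37) = 20.3045°.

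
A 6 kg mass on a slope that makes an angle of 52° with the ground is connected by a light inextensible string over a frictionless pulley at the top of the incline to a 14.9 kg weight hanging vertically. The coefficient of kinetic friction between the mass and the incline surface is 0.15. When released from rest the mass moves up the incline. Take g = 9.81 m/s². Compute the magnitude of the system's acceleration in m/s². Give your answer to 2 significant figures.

For the mass on the incline: the weight component along the slope is m₁g sin 52° = 6 × 9.81 × 0.7880 = 46.382 N and the normal force is N = m₁g cos 52° = 36.238 N.
Kinetic friction opposes the mass's motion up the incline: f = μN = 0.15 × 36.238 = 5.436 N acting down the slope.
Newton's second law for the mass (up-slope positive): T − 46.382 − 5.436 = 6 a. For the hanging weight (downward positive): 14.9 × 9.81 − T = 14.9 a.
Adding the two equations eliminates T: 94.351 = 20.9 a, so a = 4.5144 m/s².

4.5 m/s²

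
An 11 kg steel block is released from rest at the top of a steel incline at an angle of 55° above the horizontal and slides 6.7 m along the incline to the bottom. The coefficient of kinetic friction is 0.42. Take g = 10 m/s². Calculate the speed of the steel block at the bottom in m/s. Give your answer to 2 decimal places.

The weight component along the incline is mg sin 55° = 90.107 N and the normal force is N = mg cos 55° = 63.093 N.
Friction up the slope is f = μN = 0.42 × 63.093 = 26.499 N, so the net downslope force is 90.107 − 26.499 = 63.608 N and a = 63.608 / 11 = 5.7825 m/s².
Starting from rest over a distance of 6.7 m, v² = 2aL = 2 × 5.7825 × 6.7 = 77.4855, so v = 8.8026 m/s.

8.80 m/s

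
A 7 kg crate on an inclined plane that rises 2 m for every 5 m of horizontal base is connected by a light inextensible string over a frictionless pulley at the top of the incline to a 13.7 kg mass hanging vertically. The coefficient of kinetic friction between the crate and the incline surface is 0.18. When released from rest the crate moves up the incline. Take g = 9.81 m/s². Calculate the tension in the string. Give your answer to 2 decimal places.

69.92 N

For the crate on the incline: the weight component along the slope is m₁g sin 21.80° = 7 × 9.81 × 0.3714 = 25.504 N and the normal force is N = m₁g cos 21.80° = 63.758 N.
Kinetic friction opposes the crate's motion up the incline: f = μN = 0.18 × 63.758 = 11.476 N acting down the slope.
Newton's second law for the crate (up-slope positive): T − 25.504 − 11.476 = 7 a. For the hanging mass (downward positive): 13.7 × 9.81 − T = 13.7 a.
Adding the two equations eliminates T: 97.417 = 20.7 a, so a = 4.7061 m/s².
Then from the hanging mass's equation, T = 13.7 × (9.81 − 4.7061) = 69.923 N.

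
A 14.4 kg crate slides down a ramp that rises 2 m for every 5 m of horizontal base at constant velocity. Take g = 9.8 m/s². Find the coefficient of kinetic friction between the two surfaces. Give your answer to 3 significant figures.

At constant velocity the net force along the incline is zero: mg sin 21.80° = μ mg cos 21.80°.
So μ = tan 21.80° = 0.3714 / 0.9285 = 0.4000.

0.400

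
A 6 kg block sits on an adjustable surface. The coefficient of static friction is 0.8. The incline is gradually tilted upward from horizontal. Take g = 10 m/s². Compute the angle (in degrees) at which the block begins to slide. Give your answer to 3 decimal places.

At the threshold of sliding, static friction is at its maximum μ_s N and exactly balances the weight component along the incline: mg sin θ = μ_s mg cos θ.
Hence tan θ = μ_s = 0.8, so θ = arctan(0.8) = 38.6598°.

38.660°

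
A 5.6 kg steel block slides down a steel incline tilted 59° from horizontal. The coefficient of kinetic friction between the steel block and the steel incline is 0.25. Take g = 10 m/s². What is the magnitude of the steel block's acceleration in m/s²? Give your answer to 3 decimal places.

Resolving the weight along the incline: the component pulling the steel block down the slope is mg sin 59° = 5.6 × 10 × 0.8572 = 48.003 N, and the normal force is N = mg cos 59° = 5.6 × 10 × 0.5150 = 28.840 N.
Kinetic friction acts up the slope with magnitude f = μN = 0.25 × 28.840 = 7.210 N.
Net force along the incline is 48.003 − 7.210 = 40.793 N, so a = 40.793 / 5.6 = 7.2845 m/s².

7.284 m/s²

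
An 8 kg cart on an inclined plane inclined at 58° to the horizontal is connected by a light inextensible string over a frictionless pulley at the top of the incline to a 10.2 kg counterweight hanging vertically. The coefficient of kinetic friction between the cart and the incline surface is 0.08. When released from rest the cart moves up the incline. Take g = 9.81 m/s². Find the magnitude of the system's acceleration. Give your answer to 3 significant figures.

For the cart on the incline: the weight component along the slope is m₁g sin 58° = 8 × 9.81 × 0.8480 = 66.551 N and the normal force is N = m₁g cos 58° = 41.588 N.
Kinetic friction opposes the cart's motion up the incline: f = μN = 0.08 × 41.588 = 3.327 N acting down the slope.
Newton's second law for the cart (up-slope positive): T − 66.551 − 3.327 = 8 a. For the hanging counterweight (downward positive): 10.2 × 9.81 − T = 10.2 a.
Adding the two equations eliminates T: 30.184 = 18.2 a, so a = 1.6585 m/s².

1.66 m/s²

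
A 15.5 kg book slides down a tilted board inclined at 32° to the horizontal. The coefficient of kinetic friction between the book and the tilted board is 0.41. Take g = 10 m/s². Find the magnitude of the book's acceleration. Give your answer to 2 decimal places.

Resolving the weight along the incline: the component pulling the book down the slope is mg sin 32° = 15.5 × 10 × 0.5299 = 82.135 N, and the normal force is N = mg cos 32° = 15.5 × 10 × 0.8480 = 131.440 N.
Kinetic friction acts up the slope with magnitude f = μN = 0.41 × 131.440 = 53.890 N.
Net force along the incline is 82.135 − 53.890 = 28.245 N, so a = 28.245 / 15.5 = 1.8223 m/s².

1.82 m/s²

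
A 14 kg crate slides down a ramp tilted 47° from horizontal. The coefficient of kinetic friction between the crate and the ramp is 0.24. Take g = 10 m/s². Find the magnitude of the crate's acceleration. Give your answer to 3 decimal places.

Resolving the weight along the incline: the component pulling the crate down the slope is mg sin 47° = 14 × 10 × 0.7314 = 102.396 N, and the normal force is N = mg cos 47° = 14 × 10 × 0.6820 = 95.480 N.
Kinetic friction acts up the slope with magnitude f = μN = 0.24 × 95.480 = 22.915 N.
Net force along the incline is 102.396 − 22.915 = 79.481 N, so a = 79.481 / 14 = 5.6772 m/s².

5.677 m/s²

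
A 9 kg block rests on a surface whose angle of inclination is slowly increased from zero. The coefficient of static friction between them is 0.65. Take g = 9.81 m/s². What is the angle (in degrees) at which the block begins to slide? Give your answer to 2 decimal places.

At the threshold of sliding, static friction is at its maximum μ_s N and exactly balances the weight component along the incline: mg sin θ = μ_s mg cos θ.
Hence tan θ = μ_s = 0.65, so θ = arctan(0.65) = 33.0239°.

33.02°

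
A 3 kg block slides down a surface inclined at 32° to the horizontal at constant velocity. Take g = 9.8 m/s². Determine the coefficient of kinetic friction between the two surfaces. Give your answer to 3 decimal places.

At constant velocity the net force along the incline is zero: mg sin 32° = μ mg cos 32°.
So μ = tan 32° = 0.5299 / 0.8480 = 0.6249.

0.625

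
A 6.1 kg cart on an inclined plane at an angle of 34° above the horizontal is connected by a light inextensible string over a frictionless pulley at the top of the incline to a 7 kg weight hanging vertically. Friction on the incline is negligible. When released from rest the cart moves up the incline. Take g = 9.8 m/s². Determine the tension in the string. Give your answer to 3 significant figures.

49.8 N

For the cart on the incline: the weight component along the slope is m₁g sin 34° = 6.1 × 9.8 × 0.5592 = 33.429 N and the normal force is N = m₁g cos 34° = 49.560 N.
Newton's second law for the cart (up-slope positive): T − 33.429 = 6.1 a. For the hanging weight (downward positive): 7 × 9.8 − T = 7 a.
Adding the two equations eliminates T: 35.171 = 13.1 a, so a = 2.6848 m/s².
Then from the hanging weight's equation, T = 7 × (9.8 − 2.6848) = 49.806 N.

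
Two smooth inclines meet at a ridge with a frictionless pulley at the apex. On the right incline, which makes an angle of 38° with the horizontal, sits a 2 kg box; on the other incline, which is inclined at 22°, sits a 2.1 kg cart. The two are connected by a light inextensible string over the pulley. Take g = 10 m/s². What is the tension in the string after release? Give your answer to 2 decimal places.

Resolve each weight along its own incline: the 2 kg mass has component 2 × 10 × sin 38° = 12.313 N down its slope, and the 2.1 kg mass has 2.1 × 10 × sin 22° = 7.867 N down its slope.
The 2 kg side's 12.313 N exceeds the other side's 7.867 N, so that mass slides down and the 2.1 kg mass slides up. Taking that direction as positive, Newton's second law for the whole system gives 12.313 − 7.867 = (2 + 2.1) a, so a = 4.446 / 4.1 = 1.0844 m/s².
For the 2.1 kg mass (up-slope positive): T − 7.867 = 2.1 × 1.0844, so T = 10.144 N.

10.14 N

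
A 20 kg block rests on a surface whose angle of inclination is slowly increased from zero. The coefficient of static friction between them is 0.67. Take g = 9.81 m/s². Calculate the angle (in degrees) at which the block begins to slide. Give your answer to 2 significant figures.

34°

At the threshold of sliding, static friction is at its maximum μ_s N and exactly balances the weight component along the incline: mg sin θ = μ_s mg cos θ.
Hence tan θ = μ_s = 0.67, so θ = arctan(0.67) = 33.8221°.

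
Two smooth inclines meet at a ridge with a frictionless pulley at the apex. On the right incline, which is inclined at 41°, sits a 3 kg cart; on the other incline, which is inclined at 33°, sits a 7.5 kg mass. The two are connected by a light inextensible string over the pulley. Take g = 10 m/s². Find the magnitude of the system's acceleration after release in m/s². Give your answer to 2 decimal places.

Resolve each weight along its own incline: the 3 kg mass has component 3 × 10 × sin 41° = 19.682 N down its slope, and the 7.5 kg mass has 7.5 × 10 × sin 33° = 40.848 N down its slope.
The 7.5 kg side's 40.848 N exceeds the other side's 19.682 N, so that mass slides down and the 3 kg mass slides up. Taking that direction as positive, Newton's second law for the whole system gives 40.848 − 19.682 = (3 + 7.5) a, so a = 21.166 / 10.5 = 2.0158 m/s².

2.02 m/s²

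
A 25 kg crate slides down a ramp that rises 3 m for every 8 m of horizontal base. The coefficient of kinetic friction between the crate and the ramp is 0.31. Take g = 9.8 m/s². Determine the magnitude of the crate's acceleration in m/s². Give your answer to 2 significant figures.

Resolving the weight along the incline: the component pulling the crate down the slope is mg sin 20.56° = 25 × 9.8 × 0.3511 = 86.020 N, and the normal force is N = mg cos 20.56° = 25 × 9.8 × 0.9363 = 229.394 N.
Kinetic friction acts up the slope with magnitude f = μN = 0.31 × 229.394 = 71.112 N.
Net force along the incline is 86.020 − 71.112 = 14.908 N, so a = 14.908 / 25 = 0.5963 m/s².

0.60 m/s²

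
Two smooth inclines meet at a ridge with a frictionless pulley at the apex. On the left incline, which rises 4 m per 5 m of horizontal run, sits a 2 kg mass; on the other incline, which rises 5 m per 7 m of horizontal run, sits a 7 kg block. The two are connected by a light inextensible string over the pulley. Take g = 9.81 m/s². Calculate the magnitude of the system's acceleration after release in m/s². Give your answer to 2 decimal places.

Resolve each weight along its own incline: the 2 kg mass has component 2 × 9.81 × sin 38.66° = 12.257 N down its slope, and the 7 kg mass has 7 × 9.81 × sin 35.54° = 39.914 N down its slope.
The 7 kg side's 39.914 N exceeds the other side's 12.257 N, so that mass slides down and the 2 kg mass slides up. Taking that direction as positive, Newton's second law for the whole system gives 39.914 − 12.257 = (2 + 7) a, so a = 27.657 / 9 = 3.0730 m/s².

3.07 m/s²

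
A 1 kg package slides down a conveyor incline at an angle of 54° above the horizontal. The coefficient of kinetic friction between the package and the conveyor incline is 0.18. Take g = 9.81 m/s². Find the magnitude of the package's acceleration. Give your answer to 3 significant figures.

6.90 m/s²

Resolving the weight along the incline: the component pulling the package down the slope is mg sin 54° = 1 × 9.81 × 0.8090 = 7.936 N, and the normal force is N = mg cos 54° = 1 × 9.81 × 0.5878 = 5.766 N.
Kinetic friction acts up the slope with magnitude f = μN = 0.18 × 5.766 = 1.038 N.
Net force along the incline is 7.936 − 1.038 = 6.898 N, so a = 6.898 / 1 = 6.8980 m/s².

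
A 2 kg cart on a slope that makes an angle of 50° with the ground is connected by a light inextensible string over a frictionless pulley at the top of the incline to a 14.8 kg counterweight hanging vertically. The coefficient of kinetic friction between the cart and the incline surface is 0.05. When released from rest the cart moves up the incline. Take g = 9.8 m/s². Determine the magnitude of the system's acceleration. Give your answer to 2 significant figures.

7.7 m/s²

For the cart on the incline: the weight component along the slope is m₁g sin 50° = 2 × 9.8 × 0.7660 = 15.014 N and the normal force is N = m₁g cos 50° = 12.599 N.
Kinetic friction opposes the cart's motion up the incline: f = μN = 0.05 × 12.599 = 0.630 N acting down the slope.
Newton's second law for the cart (up-slope positive): T − 15.014 − 0.630 = 2 a. For the hanging counterweight (downward positive): 14.8 × 9.8 − T = 14.8 a.
Adding the two equations eliminates T: 129.396 = 16.8 a, so a = 7.7021 m/s².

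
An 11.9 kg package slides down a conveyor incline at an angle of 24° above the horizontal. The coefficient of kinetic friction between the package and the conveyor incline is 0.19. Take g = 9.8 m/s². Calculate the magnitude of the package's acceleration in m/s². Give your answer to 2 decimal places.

2.28 m/s²

Resolving the weight along the incline: the component pulling the package down the slope is mg sin 24° = 11.9 × 9.8 × 0.4067 = 47.429 N, and the normal force is N = mg cos 24° = 11.9 × 9.8 × 0.9135 = 106.532 N.
Kinetic friction acts up the slope with magnitude f = μN = 0.19 × 106.532 = 20.241 N.
Net force along the incline is 47.429 − 20.241 = 27.188 N, so a = 27.188 / 11.9 = 2.2847 m/s².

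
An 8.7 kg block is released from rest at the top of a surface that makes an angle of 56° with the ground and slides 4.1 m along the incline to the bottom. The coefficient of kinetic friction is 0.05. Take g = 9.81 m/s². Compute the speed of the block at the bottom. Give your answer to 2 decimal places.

The weight component along the incline is mg sin 56° = 70.756 N and the normal force is N = mg cos 56° = 47.725 N.
Friction up the slope is f = μN = 0.05 × 47.725 = 2.386 N, so the net downslope force is 70.756 − 2.386 = 68.370 N and a = 68.370 / 8.7 = 7.8586 m/s².
Starting from rest over a distance of 4.1 m, v² = 2aL = 2 × 7.8586 × 4.1 = 64.4405, so v = 8.0275 m/s.

8.03 m/s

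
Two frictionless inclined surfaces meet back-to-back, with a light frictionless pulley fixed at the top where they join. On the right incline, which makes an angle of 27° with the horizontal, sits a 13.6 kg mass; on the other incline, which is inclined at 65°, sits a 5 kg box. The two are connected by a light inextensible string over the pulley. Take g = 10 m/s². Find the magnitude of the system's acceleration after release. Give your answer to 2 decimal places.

Resolve each weight along its own incline: the 13.6 kg mass has component 13.6 × 10 × sin 27° = 61.743 N down its slope, and the 5 kg mass has 5 × 10 × sin 65° = 45.315 N down its slope.
The 13.6 kg side's 61.743 N exceeds the other side's 45.315 N, so that mass slides down and the 5 kg mass slides up. Taking that direction as positive, Newton's second law for the whole system gives 61.743 − 45.315 = (13.6 + 5) a, so a = 16.428 / 18.6 = 0.8832 m/s².

0.88 m/s²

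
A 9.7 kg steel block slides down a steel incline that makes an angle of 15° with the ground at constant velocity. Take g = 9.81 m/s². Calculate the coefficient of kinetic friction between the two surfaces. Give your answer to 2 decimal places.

At constant velocity the net force along the incline is zero: mg sin 15° = μ mg cos 15°.
So μ = tan 15° = 0.2588 / 0.9659 = 0.2679.

0.27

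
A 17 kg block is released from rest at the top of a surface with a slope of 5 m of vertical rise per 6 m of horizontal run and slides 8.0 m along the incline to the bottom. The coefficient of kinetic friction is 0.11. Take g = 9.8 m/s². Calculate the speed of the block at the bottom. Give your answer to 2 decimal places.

The weight component along the incline is mg sin 39.81° = 106.655 N and the normal force is N = mg cos 39.81° = 127.986 N.
Friction up the slope is f = μN = 0.11 × 127.986 = 14.078 N, so the net downslope force is 106.655 − 14.078 = 92.577 N and a = 92.577 / 17 = 5.4457 m/s².
Starting from rest over a distance of 8.0 m, v² = 2aL = 2 × 5.4457 × 8.0 = 87.1312, so v = 9.3344 m/s.

9.33 m/s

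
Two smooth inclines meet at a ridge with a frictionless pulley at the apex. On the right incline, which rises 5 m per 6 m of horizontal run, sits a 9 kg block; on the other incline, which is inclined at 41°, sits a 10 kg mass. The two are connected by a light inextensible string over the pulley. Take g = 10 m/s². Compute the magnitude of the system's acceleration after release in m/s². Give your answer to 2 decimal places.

0.42 m/s²

Resolve each weight along its own incline: the 9 kg mass has component 9 × 10 × sin 39.81° = 57.617 N down its slope, and the 10 kg mass has 10 × 10 × sin 41° = 65.606 N down its slope.
The 10 kg side's 65.606 N exceeds the other side's 57.617 N, so that mass slides down and the 9 kg mass slides up. Taking that direction as positive, Newton's second law for the whole system gives 65.606 − 57.617 = (9 + 10) a, so a = 7.989 / 19 = 0.4205 m/s².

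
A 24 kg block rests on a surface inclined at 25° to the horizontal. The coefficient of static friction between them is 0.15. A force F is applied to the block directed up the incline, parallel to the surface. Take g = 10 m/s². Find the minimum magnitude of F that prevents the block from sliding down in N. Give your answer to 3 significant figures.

The normal force is N = mg cos 25° = 217.514 N. With F at its minimum the block is on the verge of sliding down, so static friction is at its maximum μ_s N = 0.15 × 217.514 = 32.627 N and acts up the slope.
Equilibrium along the incline: F + μ_s N = mg sin 25°, so F = 101.428 − 32.627 = 68.801 N.

68.8 N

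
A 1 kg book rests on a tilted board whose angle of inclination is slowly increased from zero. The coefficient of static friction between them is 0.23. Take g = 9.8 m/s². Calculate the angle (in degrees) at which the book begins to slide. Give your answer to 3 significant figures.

13.0°

At the threshold of sliding, static friction is at its maximum μ_s N and exactly balances the weight component along the incline: mg sin θ = μ_s mg cos θ.
Hence tan θ = μ_s = 0.23, so θ = arctan(0.23) = 12.9528°.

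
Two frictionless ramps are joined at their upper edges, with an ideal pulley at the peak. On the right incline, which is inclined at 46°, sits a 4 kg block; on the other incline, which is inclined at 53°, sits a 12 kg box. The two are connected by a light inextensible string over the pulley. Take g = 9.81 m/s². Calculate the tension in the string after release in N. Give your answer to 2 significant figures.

45 N

Resolve each weight along its own incline: the 4 kg mass has component 4 × 9.81 × sin 46° = 28.227 N down its slope, and the 12 kg mass has 12 × 9.81 × sin 53° = 94.015 N down its slope.
The 12 kg side's 94.015 N exceeds the other side's 28.227 N, so that mass slides down and the 4 kg mass slides up. Taking that direction as positive, Newton's second law for the whole system gives 94.015 − 28.227 = (4 + 12) a, so a = 65.788 / 16 = 4.1117 m/s².
For the 4 kg mass (up-slope positive): T − 28.227 = 4 × 4.1117, so T = 44.674 N.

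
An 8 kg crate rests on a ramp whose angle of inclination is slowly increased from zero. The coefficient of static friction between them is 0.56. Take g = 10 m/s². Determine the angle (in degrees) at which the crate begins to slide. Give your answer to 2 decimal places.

At the threshold of sliding, static friction is at its maximum μ_s N and exactly balances the weight component along the incline: mg sin θ = μ_s mg cos θ.
Hence tan θ = μ_s = 0.56, so θ = arctan(0.56) = 29.2488°.

29.25°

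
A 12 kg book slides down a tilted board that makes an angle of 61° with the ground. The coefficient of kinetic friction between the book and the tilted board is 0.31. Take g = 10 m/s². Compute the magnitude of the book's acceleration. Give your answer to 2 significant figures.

Resolving the weight along the incline: the component pulling the book down the slope is mg sin 61° = 12 × 10 × 0.8746 = 104.952 N, and the normal force is N = mg cos 61° = 12 × 10 × 0.4848 = 58.176 N.
Kinetic friction acts up the slope with magnitude f = μN = 0.31 × 58.176 = 18.035 N.
Net force along the incline is 104.952 − 18.035 = 86.917 N, so a = 86.917 / 12 = 7.2431 m/s².

7.2 m/s²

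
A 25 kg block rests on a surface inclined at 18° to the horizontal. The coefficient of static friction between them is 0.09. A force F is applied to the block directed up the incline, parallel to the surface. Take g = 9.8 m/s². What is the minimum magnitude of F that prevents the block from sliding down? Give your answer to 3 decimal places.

The normal force is N = mg cos 18° = 233.009 N. With F at its minimum the block is on the verge of sliding down, so static friction is at its maximum μ_s N = 0.09 × 233.009 = 20.971 N and acts up the slope.
Equilibrium along the incline: F + μ_s N = mg sin 18°, so F = 75.709 − 20.971 = 54.738 N.

54.738 N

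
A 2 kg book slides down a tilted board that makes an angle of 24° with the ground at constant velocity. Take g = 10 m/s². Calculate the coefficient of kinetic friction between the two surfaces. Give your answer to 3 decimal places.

At constant velocity the net force along the incline is zero: mg sin 24° = μ mg cos 24°.
So μ = tan 24° = 0.4067 / 0.9135 = 0.4452.

0.445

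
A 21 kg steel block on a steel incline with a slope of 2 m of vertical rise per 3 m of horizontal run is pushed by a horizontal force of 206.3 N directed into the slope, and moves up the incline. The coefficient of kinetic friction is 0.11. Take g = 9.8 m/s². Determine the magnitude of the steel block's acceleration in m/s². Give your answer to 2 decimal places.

1.24 m/s²

The horizontal push has components F cos 33.69° = 206.3 × 0.8321 = 171.662 N up the incline and F sin 33.69° = 206.3 × 0.5547 = 114.435 N pressing into the surface.
The normal force is therefore N = mg cos 33.69° + F sin 33.69° = 171.246 + 114.435 = 285.681 N, and kinetic friction down the slope is μN = 0.11 × 285.681 = 31.425 N.
Along the incline: F cos 33.69° − mg sin 33.69° − μN = ma, so 171.662 − 114.157 − 31.425 = 21 a, giving a = 1.2419 m/s².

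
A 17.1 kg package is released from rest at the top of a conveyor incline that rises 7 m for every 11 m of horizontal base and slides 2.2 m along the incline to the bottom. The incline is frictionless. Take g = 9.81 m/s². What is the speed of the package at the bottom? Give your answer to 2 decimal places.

The weight component along the incline is mg sin 32.47° = 90.061 N and the normal force is N = mg cos 32.47° = 141.525 N.
With no friction, a = g sin 32.47° = 5.2667 m/s².
Starting from rest over a distance of 2.2 m, v² = 2aL = 2 × 5.2667 × 2.2 = 23.1735, so v = 4.8139 m/s.

4.81 m/s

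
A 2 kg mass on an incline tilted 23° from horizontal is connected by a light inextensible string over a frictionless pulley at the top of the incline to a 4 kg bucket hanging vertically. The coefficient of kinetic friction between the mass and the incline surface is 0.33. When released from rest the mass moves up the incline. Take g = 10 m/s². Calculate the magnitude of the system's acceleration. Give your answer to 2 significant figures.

For the mass on the incline: the weight component along the slope is m₁g sin 23° = 2 × 10 × 0.3907 = 7.814 N and the normal force is N = m₁g cos 23° = 18.410 N.
Kinetic friction opposes the mass's motion up the incline: f = μN = 0.33 × 18.410 = 6.075 N acting down the slope.
Newton's second law for the mass (up-slope positive): T − 7.814 − 6.075 = 2 a. For the hanging bucket (downward positive): 4 × 10 − T = 4 a.
Adding the two equations eliminates T: 26.111 = 6 a, so a = 4.3518 m/s².

4.4 m/s²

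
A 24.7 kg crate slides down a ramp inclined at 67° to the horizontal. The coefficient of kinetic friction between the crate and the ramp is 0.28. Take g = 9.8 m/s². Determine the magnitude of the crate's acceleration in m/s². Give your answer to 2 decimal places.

Resolving the weight along the incline: the component pulling the crate down the slope is mg sin 67° = 24.7 × 9.8 × 0.9205 = 222.816 N, and the normal force is N = mg cos 67° = 24.7 × 9.8 × 0.3907 = 94.573 N.
Kinetic friction acts up the slope with magnitude f = μN = 0.28 × 94.573 = 26.480 N.
Net force along the incline is 222.816 − 26.480 = 196.336 N, so a = 196.336 / 24.7 = 7.9488 m/s².

7.95 m/s²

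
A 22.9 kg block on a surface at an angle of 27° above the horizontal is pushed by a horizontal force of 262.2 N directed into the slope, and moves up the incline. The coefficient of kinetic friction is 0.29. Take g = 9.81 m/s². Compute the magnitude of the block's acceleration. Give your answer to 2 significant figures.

1.7 m/s²

The horizontal push has components F cos 27° = 262.2 × 0.8910 = 233.620 N up the incline and F sin 27° = 262.2 × 0.4540 = 119.039 N pressing into the surface.
The normal force is therefore N = mg cos 27° + F sin 27° = 200.162 + 119.039 = 319.201 N, and kinetic friction down the slope is μN = 0.29 × 319.201 = 92.568 N.
Along the incline: F cos 27° − mg sin 27° − μN = ma, so 233.620 − 101.991 − 92.568 = 22.9 a, giving a = 1.7057 m/s².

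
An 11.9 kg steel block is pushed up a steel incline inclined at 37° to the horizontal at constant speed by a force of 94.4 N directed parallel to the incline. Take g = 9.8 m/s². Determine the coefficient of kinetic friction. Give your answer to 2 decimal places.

At constant speed ΣF = 0 along the incline. The applied 94.4 N acts up the slope; the weight component mg sin 37° = 70.184 N and kinetic friction μN both act down the slope.
So 94.4 = 70.184 + μ × 93.137, giving μ = (94.4 − 70.184) / 93.137 = 0.2600.

0.26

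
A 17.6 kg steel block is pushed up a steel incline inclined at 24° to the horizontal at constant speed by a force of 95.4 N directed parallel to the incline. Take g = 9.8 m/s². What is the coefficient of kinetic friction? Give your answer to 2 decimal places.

At constant speed ΣF = 0 along the incline. The applied 95.4 N acts up the slope; the weight component mg sin 24° = 70.154 N and kinetic friction μN both act down the slope.
So 95.4 = 70.154 + μ × 157.568, giving μ = (95.4 − 70.154) / 157.568 = 0.1602.

0.16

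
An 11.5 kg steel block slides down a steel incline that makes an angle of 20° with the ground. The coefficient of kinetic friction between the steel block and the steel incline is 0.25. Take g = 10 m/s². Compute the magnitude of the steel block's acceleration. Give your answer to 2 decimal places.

Resolving the weight along the incline: the component pulling the steel block down the slope is mg sin 20° = 11.5 × 10 × 0.3420 = 39.330 N, and the normal force is N = mg cos 20° = 11.5 × 10 × 0.9397 = 108.066 N.
Kinetic friction acts up the slope with magnitude f = μN = 0.25 × 108.066 = 27.017 N.
Net force along the incline is 39.330 − 27.017 = 12.313 N, so a = 12.313 / 11.5 = 1.0707 m/s².

1.07 m/s²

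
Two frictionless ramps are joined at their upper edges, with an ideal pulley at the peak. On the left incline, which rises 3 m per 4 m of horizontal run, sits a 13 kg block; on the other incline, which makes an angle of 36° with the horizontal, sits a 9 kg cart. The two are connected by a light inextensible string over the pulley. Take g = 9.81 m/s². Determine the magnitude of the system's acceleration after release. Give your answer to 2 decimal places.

Resolve each weight along its own incline: the 13 kg mass has component 13 × 9.81 × sin 36.87° = 76.518 N down its slope, and the 9 kg mass has 9 × 9.81 × sin 36° = 51.896 N down its slope.
The 13 kg side's 76.518 N exceeds the other side's 51.896 N, so that mass slides down and the 9 kg mass slides up. Taking that direction as positive, Newton's second law for the whole system gives 76.518 − 51.896 = (13 + 9) a, so a = 24.622 / 22 = 1.1192 m/s².

1.12 m/s²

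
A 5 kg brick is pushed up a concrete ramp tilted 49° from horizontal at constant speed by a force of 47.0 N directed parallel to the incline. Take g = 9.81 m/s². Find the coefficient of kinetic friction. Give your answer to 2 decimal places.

0.31

At constant speed ΣF = 0 along the incline. The applied 47.0 N acts up the slope; the weight component mg sin 49° = 37.019 N and kinetic friction μN both act down the slope.
So 47.0 = 37.019 + μ × 32.180, giving μ = (47.0 − 37.019) / 32.180 = 0.3102.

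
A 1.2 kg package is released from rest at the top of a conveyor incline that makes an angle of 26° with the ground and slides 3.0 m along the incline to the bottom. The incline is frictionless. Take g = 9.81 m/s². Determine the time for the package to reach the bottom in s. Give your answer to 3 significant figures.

The weight component along the incline is mg sin 26° = 5.161 N and the normal force is N = mg cos 26° = 10.581 N.
With no friction, a = g sin 26° = 4.3004 m/s².
Starting from rest, L = ½at², so t = √(2L/a) = √(2 × 3.0 / 4.3004) = 1.1812 s.

1.18 s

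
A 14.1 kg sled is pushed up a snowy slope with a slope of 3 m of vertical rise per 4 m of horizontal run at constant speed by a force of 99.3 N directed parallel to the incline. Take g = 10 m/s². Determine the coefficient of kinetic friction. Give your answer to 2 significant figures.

At constant speed ΣF = 0 along the incline. The applied 99.3 N acts up the slope; the weight component mg sin 36.87° = 84.600 N and kinetic friction μN both act down the slope.
So 99.3 = 84.600 + μ × 112.800, giving μ = (99.3 − 84.600) / 112.800 = 0.1303.

0.13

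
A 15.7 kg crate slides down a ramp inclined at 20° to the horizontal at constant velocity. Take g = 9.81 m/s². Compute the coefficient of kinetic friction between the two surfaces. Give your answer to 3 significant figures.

At constant velocity the net force along the incline is zero: mg sin 20° = μ mg cos 20°.
So μ = tan 20° = 0.3420 / 0.9397 = 0.3639.

0.364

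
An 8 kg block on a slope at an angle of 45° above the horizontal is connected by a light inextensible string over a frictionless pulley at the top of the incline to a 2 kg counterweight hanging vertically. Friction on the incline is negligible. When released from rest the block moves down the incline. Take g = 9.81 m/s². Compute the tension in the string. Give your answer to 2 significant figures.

For the block on the incline: the weight component along the slope is m₁g sin 45° = 8 × 9.81 × 0.7071 = 55.493 N and the normal force is N = m₁g cos 45° = 55.494 N.
Newton's second law for the block (down-slope positive): 55.493 − T = 8 a. For the hanging counterweight (upward positive): T − 2 × 9.81 = 2 a.
Adding the two equations eliminates T: 35.873 = 10 a, so a = 3.5873 m/s².
Then from the hanging counterweight's equation, T = 2 × (9.81 + 3.5873) = 26.795 N.

27 N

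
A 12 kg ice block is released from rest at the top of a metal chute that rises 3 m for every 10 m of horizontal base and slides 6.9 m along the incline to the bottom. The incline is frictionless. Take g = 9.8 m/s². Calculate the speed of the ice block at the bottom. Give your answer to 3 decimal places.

The weight component along the incline is mg sin 16.70° = 33.792 N and the normal force is N = mg cos 16.70° = 112.640 N.
With no friction, a = g sin 16.70° = 2.8160 m/s².
Starting from rest over a distance of 6.9 m, v² = 2aL = 2 × 2.8160 × 6.9 = 38.8608, so v = 6.2338 m/s.

6.234 m/s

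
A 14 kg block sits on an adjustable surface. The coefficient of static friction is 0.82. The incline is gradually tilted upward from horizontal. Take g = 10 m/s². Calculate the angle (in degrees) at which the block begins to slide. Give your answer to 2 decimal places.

39.35°

At the threshold of sliding, static friction is at its maximum μ_s N and exactly balances the weight component along the incline: mg sin θ = μ_s mg cos θ.
Hence tan θ = μ_s = 0.82, so θ = arctan(0.82) = 39.3518°.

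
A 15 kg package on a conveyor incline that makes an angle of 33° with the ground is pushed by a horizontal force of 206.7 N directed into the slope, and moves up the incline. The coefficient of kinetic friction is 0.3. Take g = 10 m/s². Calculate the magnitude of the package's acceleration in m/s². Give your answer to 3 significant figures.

The horizontal push has components F cos 33° = 206.7 × 0.8387 = 173.359 N up the incline and F sin 33° = 206.7 × 0.5446 = 112.569 N pressing into the surface.
The normal force is therefore N = mg cos 33° + F sin 33° = 125.805 + 112.569 = 238.374 N, and kinetic friction down the slope is μN = 0.3 × 238.374 = 71.512 N.
Along the incline: F cos 33° − mg sin 33° − μN = ma, so 173.359 − 81.690 − 71.512 = 15 a, giving a = 1.3438 m/s².

1.34 m/s²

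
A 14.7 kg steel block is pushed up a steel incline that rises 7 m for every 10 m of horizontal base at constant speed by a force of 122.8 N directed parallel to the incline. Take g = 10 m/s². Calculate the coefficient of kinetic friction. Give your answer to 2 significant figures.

0.32

At constant speed ΣF = 0 along the incline. The applied 122.8 N acts up the slope; the weight component mg sin 34.99° = 84.299 N and kinetic friction μN both act down the slope.
So 122.8 = 84.299 + μ × 120.427, giving μ = (122.8 − 84.299) / 120.427 = 0.3197.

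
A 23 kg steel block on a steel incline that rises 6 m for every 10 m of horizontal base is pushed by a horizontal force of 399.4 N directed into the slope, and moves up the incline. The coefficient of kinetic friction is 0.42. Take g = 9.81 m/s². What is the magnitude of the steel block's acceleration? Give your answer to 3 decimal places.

2.558 m/s²

The horizontal push has components F cos 30.96° = 399.4 × 0.8575 = 342.486 N up the incline and F sin 30.96° = 399.4 × 0.5145 = 205.491 N pressing into the surface.
The normal force is therefore N = mg cos 30.96° + F sin 30.96° = 193.478 + 205.491 = 398.969 N, and kinetic friction down the slope is μN = 0.42 × 398.969 = 167.567 N.
Along the incline: F cos 30.96° − mg sin 30.96° − μN = ma, so 342.486 − 116.087 − 167.567 = 23 a, giving a = 2.5579 m/s².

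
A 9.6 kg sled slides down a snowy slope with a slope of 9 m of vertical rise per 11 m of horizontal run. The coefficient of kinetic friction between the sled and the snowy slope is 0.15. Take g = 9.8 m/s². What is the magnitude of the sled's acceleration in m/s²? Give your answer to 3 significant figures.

Resolving the weight along the incline: the component pulling the sled down the slope is mg sin 39.29° = 9.6 × 9.8 × 0.6332 = 59.571 N, and the normal force is N = mg cos 39.29° = 9.6 × 9.8 × 0.7740 = 72.818 N.
Kinetic friction acts up the slope with magnitude f = μN = 0.15 × 72.818 = 10.923 N.
Net force along the incline is 59.571 − 10.923 = 48.648 N, so a = 48.648 / 9.6 = 5.0675 m/s².

5.07 m/s²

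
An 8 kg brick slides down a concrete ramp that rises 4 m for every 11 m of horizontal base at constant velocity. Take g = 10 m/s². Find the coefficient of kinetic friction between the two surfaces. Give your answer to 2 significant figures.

0.36

At constant velocity the net force along the incline is zero: mg sin 19.98° = μ mg cos 19.98°.
So μ = tan 19.98° = 0.3417 / 0.9398 = 0.3636.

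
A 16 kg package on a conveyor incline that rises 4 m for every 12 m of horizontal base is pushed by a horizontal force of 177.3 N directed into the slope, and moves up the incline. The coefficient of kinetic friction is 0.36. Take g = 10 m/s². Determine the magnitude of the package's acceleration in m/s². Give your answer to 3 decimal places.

The horizontal push has components F cos 18.43° = 177.3 × 0.9487 = 168.205 N up the incline and F sin 18.43° = 177.3 × 0.3162 = 56.062 N pressing into the surface.
The normal force is therefore N = mg cos 18.43° + F sin 18.43° = 151.792 + 56.062 = 207.854 N, and kinetic friction down the slope is μN = 0.36 × 207.854 = 74.827 N.
Along the incline: F cos 18.43° − mg sin 18.43° − μN = ma, so 168.205 − 50.592 − 74.827 = 16 a, giving a = 2.6741 m/s².

2.674 m/s²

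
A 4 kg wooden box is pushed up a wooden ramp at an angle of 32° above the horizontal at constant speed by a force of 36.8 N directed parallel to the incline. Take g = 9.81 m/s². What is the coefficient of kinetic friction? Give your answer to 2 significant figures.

At constant speed ΣF = 0 along the incline. The applied 36.8 N acts up the slope; the weight component mg sin 32° = 20.794 N and kinetic friction μN both act down the slope.
So 36.8 = 20.794 + μ × 33.277, giving μ = (36.8 − 20.794) / 33.277 = 0.4810.

0.48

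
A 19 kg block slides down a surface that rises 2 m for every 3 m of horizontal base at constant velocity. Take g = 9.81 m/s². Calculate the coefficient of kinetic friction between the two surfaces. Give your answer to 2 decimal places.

At constant velocity the net force along the incline is zero: mg sin 33.69° = μ mg cos 33.69°.
So μ = tan 33.69° = 0.5547 / 0.8321 = 0.6666.

0.67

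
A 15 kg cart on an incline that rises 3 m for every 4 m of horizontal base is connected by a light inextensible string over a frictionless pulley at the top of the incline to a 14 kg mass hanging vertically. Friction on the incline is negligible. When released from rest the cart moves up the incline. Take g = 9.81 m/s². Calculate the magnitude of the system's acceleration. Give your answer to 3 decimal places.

For the cart on the incline: the weight component along the slope is m₁g sin 36.87° = 15 × 9.81 × 0.6000 = 88.290 N and the normal force is N = m₁g cos 36.87° = 117.720 N.
Newton's second law for the cart (up-slope positive): T − 88.290 = 15 a. For the hanging mass (downward positive): 14 × 9.81 − T = 14 a.
Adding the two equations eliminates T: 49.050 = 29 a, so a = 1.6914 m/s².

1.691 m/s²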